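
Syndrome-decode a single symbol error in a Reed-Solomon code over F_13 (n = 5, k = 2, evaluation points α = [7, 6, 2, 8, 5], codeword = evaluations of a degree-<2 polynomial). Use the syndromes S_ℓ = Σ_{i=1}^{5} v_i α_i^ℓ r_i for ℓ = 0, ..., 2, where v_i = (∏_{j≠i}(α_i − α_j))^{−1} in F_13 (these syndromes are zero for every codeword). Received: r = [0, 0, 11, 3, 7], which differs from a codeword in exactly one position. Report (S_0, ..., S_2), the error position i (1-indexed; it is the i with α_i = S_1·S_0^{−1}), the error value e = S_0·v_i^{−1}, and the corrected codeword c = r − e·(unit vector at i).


S = (2, 12, 7), error at position 2, error magnitude e = 3, c = [0, 10, 11, 3, 7].

Step 1: column multipliers v_i = (∏_{j≠i}(α_i − α_j))^{−1} mod 13.
  i = 1 (α = 7): (7−6)(7−2)(7−8)(7−5) = 1·5·(−1)·2 = −10 ≡ 3, so v_1 = 3^{−1} = 9 (mod 13).
  i = 2 (α = 6): (6−7)(6−2)(6−8)(6−5) = (−1)·4·(−2)·1 = 8 ≡ 8, so v_2 = 8^{−1} = 5 (mod 13).
  i = 3 (α = 2): (2−7)(2−6)(2−8)(2−5) = (−5)·(−4)·(−6)·(−3) = 360 ≡ 9, so v_3 = 9^{−1} = 3 (mod 13).
  i = 4 (α = 8): (8−7)(8−6)(8−2)(8−5) = 1·2·6·3 = 36 ≡ 10, so v_4 = 10^{−1} = 4 (mod 13).
  i = 5 (α = 5): (5−7)(5−6)(5−2)(5−8) = (−2)·(−1)·3·(−3) = −18 ≡ 8, so v_5 = 8^{−1} = 5 (mod 13).
  v = [9, 5, 3, 4, 5].
Step 2: syndromes of r = [0, 0, 11, 3, 7] (all sums mod 13).
  S_0 = Σ v_i r_i = 9·0 + 5·0 + 3·11 + 4·3 + 5·7 = 80 ≡ 2.
  S_1 = Σ v_i α_i r_i = 9·7·0 + 5·6·0 + 3·2·11 + 4·8·3 + 5·5·7 = 337 ≡ 12.
  α_i^2 mod 13 = [10, 10, 4, 12, 12].
  S_2 = Σ v_i α_i^2 r_i = 9·10·0 + 5·10·0 + 3·4·11 + 4·12·3 + 5·12·7 = 696 ≡ 7.
  S = (2, 12, 7) ≠ 0, so r is not a codeword (an error is present).
Step 3: locate the error. For a single error e at position i, S_ℓ = v_i·e·α_i^ℓ, so α_err = S_1/S_0.
  S_0^{−1} = 2^{−1} = 7 (mod 13), so α_err = 12·7 = 84 ≡ 6 = α_2. Error position i = 2.
  Consistency check: S_2/S_1 = 7·12 = 84 ≡ 6 = α_err ✓ (single-error assumption holds).
Step 4: error magnitude e = S_0/v_2 = S_0·∏_{j≠2}(α_2 − α_j) = 2·8 = 16 ≡ 3 (mod 13).
Step 5: correct position 2: c_2 = r_2 − e = 0 − 3 ≡ 10 (mod 13). Hence c = [0, 10, 11, 3, 7].
  Check: interpolating c through the α_i gives m(x) = 5 + 3·x (degree < 2) with m(α_i) = c_i for every i, so c is indeed a codeword.


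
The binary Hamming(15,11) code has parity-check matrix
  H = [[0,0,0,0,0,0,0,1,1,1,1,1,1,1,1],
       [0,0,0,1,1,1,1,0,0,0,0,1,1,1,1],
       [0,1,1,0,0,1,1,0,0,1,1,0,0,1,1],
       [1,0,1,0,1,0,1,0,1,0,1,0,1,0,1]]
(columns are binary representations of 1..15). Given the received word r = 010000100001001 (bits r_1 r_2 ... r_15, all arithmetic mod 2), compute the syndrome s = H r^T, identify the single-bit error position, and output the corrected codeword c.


s = (0, 1, 1, 0)^T, error position = 6, corrected codeword c = 010001100001001

Compute s = H r^T mod 2 one row at a time:
  s_1 = 0 + 0 + 0 + 0 + 1 + 0 + 0 + 1 = 2 ≡ 0 (mod 2).
  s_2 = 0 + 0 + 0 + 1 + 1 + 0 + 0 + 1 = 3 ≡ 1 (mod 2).
  s_3 = 1 + 0 + 0 + 1 + 0 + 0 + 0 + 1 = 3 ≡ 1 (mod 2).
  s_4 = 0 + 0 + 0 + 1 + 0 + 0 + 0 + 1 = 2 ≡ 0 (mod 2).
s = (0, 1, 1, 0)^T — this equals column 6 of H (binary 0110), so error is at position 6.
Correct: flip bit 6 of r = 010000100001001 to get c = 010001100001001.


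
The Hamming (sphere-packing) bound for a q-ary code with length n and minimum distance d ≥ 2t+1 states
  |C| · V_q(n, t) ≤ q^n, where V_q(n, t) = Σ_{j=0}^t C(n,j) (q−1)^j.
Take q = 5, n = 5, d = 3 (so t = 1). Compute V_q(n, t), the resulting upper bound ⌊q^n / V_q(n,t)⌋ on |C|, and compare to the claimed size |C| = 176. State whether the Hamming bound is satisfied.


V_q(n, t) = 21, q^n = 3125, Hamming bound = 148, |C| = 176 > bound (violated).

Step 1: Compute V_q(n, t) = Σ_{j=0}^1 C(n, j) (q−1)^j.
  j = 0: C(5,0)·(4)^0 = 1·1 = 1.
  j = 1: C(5,1)·(4)^1 = 5·4 = 20.
  V_q(n, t) = 1 + 20 = 21.
Step 2: q^n = 5^5 = 3125.
Step 3: Hamming bound ⌊q^n / V_q(n,t)⌋ = ⌊3125/21⌋ = 148.
Step 4: Compare |C| = 176 to 148: violated.
The claimed |C| lies above the Hamming bound, so no 5-ary code of length 5 with d ≥ 3 can have 176 codewords.


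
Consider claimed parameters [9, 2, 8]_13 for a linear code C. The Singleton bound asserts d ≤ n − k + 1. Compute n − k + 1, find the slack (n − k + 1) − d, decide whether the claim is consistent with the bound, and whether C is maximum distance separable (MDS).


Singleton RHS = n − k + 1 = 8, slack = 0, bound satisfied, MDS.

Singleton bound: d ≤ n − k + 1.
Here n = 9, k = 2, so n − k + 1 = 8.
Given d = 8, check d ≤ 8: YES.
Slack = (n − k + 1) − d = 0.
The code is MDS (slack = 0).
Description: the claimed parameters are [9, 2, 8]_13; such a code would be MDS (meets Singleton bound).


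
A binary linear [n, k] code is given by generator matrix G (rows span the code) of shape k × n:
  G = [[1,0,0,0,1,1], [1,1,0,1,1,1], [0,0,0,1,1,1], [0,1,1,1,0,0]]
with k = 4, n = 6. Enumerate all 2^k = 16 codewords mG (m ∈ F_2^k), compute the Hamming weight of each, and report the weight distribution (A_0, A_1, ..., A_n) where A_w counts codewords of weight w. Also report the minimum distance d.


Weight distribution: A_0 = 1, A_1 = 1, A_2 = 3, A_3 = 6, A_4 = 3, A_5 = 1, A_6 = 1. Minimum distance d = 1.

Enumerate all 2^4 = 16 messages m ∈ F_2^4.
For each, compute codeword c = mG in F_2^6, then tally its weight.
  m = 0000 → c = 000000, weight = 0.
  m = 1000 → c = 100011, weight = 3.
  m = 0100 → c = 110111, weight = 5.
  m = 1100 → c = 010100, weight = 2.
  m = 0010 → c = 000111, weight = 3.
  m = 1010 → c = 100100, weight = 2.
  m = 0110 → c = 110000, weight = 2.
  m = 1110 → c = 010011, weight = 3.
  m = 0001 → c = 011100, weight = 3.
  m = 1001 → c = 111111, weight = 6.
  m = 0101 → c = 101011, weight = 4.
  m = 1101 → c = 001000, weight = 1.
  m = 0011 → c = 011011, weight = 4.
  m = 1011 → c = 111000, weight = 3.
  m = 0111 → c = 101100, weight = 3.
  m = 1111 → c = 001111, weight = 4.
Tally weights:
  weight 0: 1 codewords.
  weight 1: 1 codewords.
  weight 2: 3 codewords.
  weight 3: 6 codewords.
  weight 4: 3 codewords.
  weight 5: 1 codewords.
  weight 6: 1 codewords.
Minimum distance d = smallest w > 0 with A_w > 0 = 1.
Sanity: Σ A_w = 16 = 2^4 = 16 ✓.


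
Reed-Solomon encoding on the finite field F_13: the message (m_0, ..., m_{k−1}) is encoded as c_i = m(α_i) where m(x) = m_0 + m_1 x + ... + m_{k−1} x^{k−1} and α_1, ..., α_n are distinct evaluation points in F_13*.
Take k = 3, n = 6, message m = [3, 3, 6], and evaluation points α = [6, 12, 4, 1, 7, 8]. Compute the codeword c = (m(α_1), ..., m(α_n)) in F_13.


c = [3, 6, 7, 12, 6, 8]

Message polynomial: m(x) = 3 + 3·x + 6·x^2 (mod 13).
For each evaluation point α_i, compute m(α_i) mod 13:
  α_1 = 6: Horner steps 6 → 0 → 3, so m(6) = 3.
  α_2 = 12: Horner steps 6 → 10 → 6, so m(12) = 6.
  α_3 = 4: Horner steps 6 → 1 → 7, so m(4) = 7.
  α_4 = 1: Horner steps 6 → 9 → 12, so m(1) = 12.
  α_5 = 7: Horner steps 6 → 6 → 6, so m(7) = 6.
  α_6 = 8: Horner steps 6 → 12 → 8, so m(8) = 8.
Codeword c = [3, 6, 7, 12, 6, 8] ∈ F_13^6.


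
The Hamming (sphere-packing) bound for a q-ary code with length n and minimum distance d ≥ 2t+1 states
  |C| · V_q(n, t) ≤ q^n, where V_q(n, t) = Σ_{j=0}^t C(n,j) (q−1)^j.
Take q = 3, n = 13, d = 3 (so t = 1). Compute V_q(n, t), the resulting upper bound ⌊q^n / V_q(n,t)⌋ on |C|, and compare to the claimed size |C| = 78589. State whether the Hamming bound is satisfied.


V_q(n, t) = 27, q^n = 1594323, Hamming bound = 59049, |C| = 78589 > bound (violated).

Step 1: Compute V_q(n, t) = Σ_{j=0}^1 C(n, j) (q−1)^j.
  j = 0: C(13,0)·(2)^0 = 1·1 = 1.
  j = 1: C(13,1)·(2)^1 = 13·2 = 26.
  V_q(n, t) = 1 + 26 = 27.
Step 2: q^n = 3^13 = 1594323.
Step 3: Hamming bound ⌊q^n / V_q(n,t)⌋ = ⌊1594323/27⌋ = 59049.
Step 4: Compare |C| = 78589 to 59049: violated.
The claimed |C| lies above the Hamming bound, so no 3-ary code of length 13 with d ≥ 3 can have 78589 codewords.


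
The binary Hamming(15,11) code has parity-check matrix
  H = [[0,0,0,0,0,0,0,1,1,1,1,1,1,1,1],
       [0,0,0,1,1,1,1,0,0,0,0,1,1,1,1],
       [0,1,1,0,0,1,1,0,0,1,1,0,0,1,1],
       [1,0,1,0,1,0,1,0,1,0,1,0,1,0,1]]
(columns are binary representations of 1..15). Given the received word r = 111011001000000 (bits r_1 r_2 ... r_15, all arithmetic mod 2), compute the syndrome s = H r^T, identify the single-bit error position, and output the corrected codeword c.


s = (1, 0, 1, 0)^T, error position = 10, corrected codeword c = 111011001100000

Compute s = H r^T mod 2 one row at a time:
  s_1 = 0 + 1 + 0 + 0 + 0 + 0 + 0 + 0 = 1 ≡ 1 (mod 2).
  s_2 = 0 + 1 + 1 + 0 + 0 + 0 + 0 + 0 = 2 ≡ 0 (mod 2).
  s_3 = 1 + 1 + 1 + 0 + 0 + 0 + 0 + 0 = 3 ≡ 1 (mod 2).
  s_4 = 1 + 1 + 1 + 0 + 1 + 0 + 0 + 0 = 4 ≡ 0 (mod 2).
s = (1, 0, 1, 0)^T — this equals column 10 of H (binary 1010), so error is at position 10.
Correct: flip bit 10 of r = 111011001000000 to get c = 111011001100000.


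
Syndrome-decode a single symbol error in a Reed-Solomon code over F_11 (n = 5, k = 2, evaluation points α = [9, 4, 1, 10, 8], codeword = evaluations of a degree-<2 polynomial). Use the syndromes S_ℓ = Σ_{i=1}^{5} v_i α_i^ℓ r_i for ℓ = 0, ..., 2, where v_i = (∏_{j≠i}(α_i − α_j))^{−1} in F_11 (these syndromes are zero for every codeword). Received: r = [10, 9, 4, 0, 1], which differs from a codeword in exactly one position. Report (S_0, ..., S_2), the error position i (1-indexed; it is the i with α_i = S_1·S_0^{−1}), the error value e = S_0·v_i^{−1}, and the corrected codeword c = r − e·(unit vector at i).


S = (4, 7, 4), error at position 4, error magnitude e = 3, c = [10, 9, 4, 8, 1].

Step 1: column multipliers v_i = (∏_{j≠i}(α_i − α_j))^{−1} mod 11.
  i = 1 (α = 9): (9−4)(9−1)(9−10)(9−8) = 5·8·(−1)·1 = −40 ≡ 4, so v_1 = 4^{−1} = 3 (mod 11).
  i = 2 (α = 4): (4−9)(4−1)(4−10)(4−8) = (−5)·3·(−6)·(−4) = −360 ≡ 3, so v_2 = 3^{−1} = 4 (mod 11).
  i = 3 (α = 1): (1−9)(1−4)(1−10)(1−8) = (−8)·(−3)·(−9)·(−7) = 1512 ≡ 5, so v_3 = 5^{−1} = 9 (mod 11).
  i = 4 (α = 10): (10−9)(10−4)(10−1)(10−8) = 1·6·9·2 = 108 ≡ 9, so v_4 = 9^{−1} = 5 (mod 11).
  i = 5 (α = 8): (8−9)(8−4)(8−1)(8−10) = (−1)·4·7·(−2) = 56 ≡ 1, so v_5 = 1^{−1} = 1 (mod 11).
  v = [3, 4, 9, 5, 1].
Step 2: syndromes of r = [10, 9, 4, 0, 1] (all sums mod 11).
  S_0 = Σ v_i r_i = 3·10 + 4·9 + 9·4 + 5·0 + 1·1 = 103 ≡ 4.
  S_1 = Σ v_i α_i r_i = 3·9·10 + 4·4·9 + 9·1·4 + 5·10·0 + 1·8·1 = 458 ≡ 7.
  α_i^2 mod 11 = [4, 5, 1, 1, 9].
  S_2 = Σ v_i α_i^2 r_i = 3·4·10 + 4·5·9 + 9·1·4 + 5·1·0 + 1·9·1 = 345 ≡ 4.
  S = (4, 7, 4) ≠ 0, so r is not a codeword (an error is present).
Step 3: locate the error. For a single error e at position i, S_ℓ = v_i·e·α_i^ℓ, so α_err = S_1/S_0.
  S_0^{−1} = 4^{−1} = 3 (mod 11), so α_err = 7·3 = 21 ≡ 10 = α_4. Error position i = 4.
  Consistency check: S_2/S_1 = 4·8 = 32 ≡ 10 = α_err ✓ (single-error assumption holds).
Step 4: error magnitude e = S_0/v_4 = S_0·∏_{j≠4}(α_4 − α_j) = 4·9 = 36 ≡ 3 (mod 11).
Step 5: correct position 4: c_4 = r_4 − e = 0 − 3 ≡ 8 (mod 11). Hence c = [10, 9, 4, 8, 1].
  Check: interpolating c through the α_i gives m(x) = 6 + 9·x (degree < 2) with m(α_i) = c_i for every i, so c is indeed a codeword.


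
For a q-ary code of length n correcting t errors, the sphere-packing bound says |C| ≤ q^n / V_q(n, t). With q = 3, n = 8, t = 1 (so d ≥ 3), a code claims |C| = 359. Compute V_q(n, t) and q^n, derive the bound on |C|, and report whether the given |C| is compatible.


V_q(n, t) = 17, q^n = 6561, Hamming bound = 385, |C| = 359 ≤ bound (satisfied).

Step 1: Compute V_q(n, t) = Σ_{j=0}^1 C(n, j) (q−1)^j.
  j = 0: C(8,0)·(2)^0 = 1·1 = 1.
  j = 1: C(8,1)·(2)^1 = 8·2 = 16.
  V_q(n, t) = 1 + 16 = 17.
Step 2: q^n = 3^8 = 6561.
Step 3: Hamming bound ⌊q^n / V_q(n,t)⌋ = ⌊6561/17⌋ = 385.
Step 4: Compare |C| = 359 to 385: satisfied.
The claimed |C| lies below the Hamming bound.


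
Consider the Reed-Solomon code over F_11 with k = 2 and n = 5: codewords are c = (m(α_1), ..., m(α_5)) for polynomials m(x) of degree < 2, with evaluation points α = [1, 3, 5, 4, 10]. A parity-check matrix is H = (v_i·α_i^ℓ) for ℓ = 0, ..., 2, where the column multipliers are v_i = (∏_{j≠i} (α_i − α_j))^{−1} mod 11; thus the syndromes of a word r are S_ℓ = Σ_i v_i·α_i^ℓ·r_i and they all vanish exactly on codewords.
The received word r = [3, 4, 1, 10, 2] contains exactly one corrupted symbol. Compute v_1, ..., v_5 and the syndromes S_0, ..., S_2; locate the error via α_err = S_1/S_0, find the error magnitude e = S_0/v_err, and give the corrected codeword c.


S = (10, 6, 8), error at position 3, error magnitude e = 7, c = [3, 4, 5, 10, 2].

Step 1: column multipliers v_i = (∏_{j≠i}(α_i − α_j))^{−1} mod 11.
  i = 1 (α = 1): (1−3)(1−5)(1−4)(1−10) = (−2)·(−4)·(−3)·(−9) = 216 ≡ 7, so v_1 = 7^{−1} = 8 (mod 11).
  i = 2 (α = 3): (3−1)(3−5)(3−4)(3−10) = 2·(−2)·(−1)·(−7) = −28 ≡ 5, so v_2 = 5^{−1} = 9 (mod 11).
  i = 3 (α = 5): (5−1)(5−3)(5−4)(5−10) = 4·2·1·(−5) = −40 ≡ 4, so v_3 = 4^{−1} = 3 (mod 11).
  i = 4 (α = 4): (4−1)(4−3)(4−5)(4−10) = 3·1·(−1)·(−6) = 18 ≡ 7, so v_4 = 7^{−1} = 8 (mod 11).
  i = 5 (α = 10): (10−1)(10−3)(10−5)(10−4) = 9·7·5·6 = 1890 ≡ 9, so v_5 = 9^{−1} = 5 (mod 11).
  v = [8, 9, 3, 8, 5].
Step 2: syndromes of r = [3, 4, 1, 10, 2] (all sums mod 11).
  S_0 = Σ v_i r_i = 8·3 + 9·4 + 3·1 + 8·10 + 5·2 = 153 ≡ 10.
  S_1 = Σ v_i α_i r_i = 8·1·3 + 9·3·4 + 3·5·1 + 8·4·10 + 5·10·2 = 567 ≡ 6.
  α_i^2 mod 11 = [1, 9, 3, 5, 1].
  S_2 = Σ v_i α_i^2 r_i = 8·1·3 + 9·9·4 + 3·3·1 + 8·5·10 + 5·1·2 = 767 ≡ 8.
  S = (10, 6, 8) ≠ 0, so r is not a codeword (an error is present).
Step 3: locate the error. For a single error e at position i, S_ℓ = v_i·e·α_i^ℓ, so α_err = S_1/S_0.
  S_0^{−1} = 10^{−1} = 10 (mod 11), so α_err = 6·10 = 60 ≡ 5 = α_3. Error position i = 3.
  Consistency check: S_2/S_1 = 8·2 = 16 ≡ 5 = α_err ✓ (single-error assumption holds).
Step 4: error magnitude e = S_0/v_3 = S_0·∏_{j≠3}(α_3 − α_j) = 10·4 = 40 ≡ 7 (mod 11).
Step 5: correct position 3: c_3 = r_3 − e = 1 − 7 ≡ 5 (mod 11). Hence c = [3, 4, 5, 10, 2].
  Check: interpolating c through the α_i gives m(x) = 8 + 6·x (degree < 2) with m(α_i) = c_i for every i, so c is indeed a codeword.


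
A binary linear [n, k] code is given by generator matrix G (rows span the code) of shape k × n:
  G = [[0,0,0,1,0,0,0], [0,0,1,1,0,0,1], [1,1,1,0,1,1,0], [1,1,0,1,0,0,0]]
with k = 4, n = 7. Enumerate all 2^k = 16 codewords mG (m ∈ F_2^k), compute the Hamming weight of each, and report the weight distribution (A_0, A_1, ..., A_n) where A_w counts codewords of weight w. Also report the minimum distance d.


Weight distribution: A_0 = 1, A_1 = 1, A_2 = 2, A_3 = 4, A_4 = 3, A_5 = 3, A_6 = 2. Minimum distance d = 1.

Enumerate all 2^4 = 16 messages m ∈ F_2^4.
For each, compute codeword c = mG in F_2^7, then tally its weight.
  m = 0000 → c = 0000000, weight = 0.
  m = 1000 → c = 0001000, weight = 1.
  m = 0100 → c = 0011001, weight = 3.
  m = 1100 → c = 0010001, weight = 2.
  m = 0010 → c = 1110110, weight = 5.
  m = 1010 → c = 1111110, weight = 6.
  m = 0110 → c = 1101111, weight = 6.
  m = 1110 → c = 1100111, weight = 5.
  m = 0001 → c = 1101000, weight = 3.
  m = 1001 → c = 1100000, weight = 2.
  m = 0101 → c = 1110001, weight = 4.
  m = 1101 → c = 1111001, weight = 5.
  m = 0011 → c = 0011110, weight = 4.
  m = 1011 → c = 0010110, weight = 3.
  m = 0111 → c = 0000111, weight = 3.
  m = 1111 → c = 0001111, weight = 4.
Tally weights:
  weight 0: 1 codewords.
  weight 1: 1 codewords.
  weight 2: 2 codewords.
  weight 3: 4 codewords.
  weight 4: 3 codewords.
  weight 5: 3 codewords.
  weight 6: 2 codewords.
Minimum distance d = smallest w > 0 with A_w > 0 = 1.
Sanity: Σ A_w = 16 = 2^4 = 16 ✓.


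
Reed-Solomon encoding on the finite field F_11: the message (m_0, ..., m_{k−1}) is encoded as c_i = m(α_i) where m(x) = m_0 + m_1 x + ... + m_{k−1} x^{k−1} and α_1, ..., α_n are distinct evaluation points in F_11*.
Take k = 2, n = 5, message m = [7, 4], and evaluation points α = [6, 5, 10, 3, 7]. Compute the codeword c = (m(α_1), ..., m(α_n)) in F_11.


c = [9, 5, 3, 8, 2]

Message polynomial: m(x) = 7 + 4·x (mod 11).
For each evaluation point α_i, compute m(α_i) mod 11:
  α_1 = 6: Horner steps 4 → 9, so m(6) = 9.
  α_2 = 5: Horner steps 4 → 5, so m(5) = 5.
  α_3 = 10: Horner steps 4 → 3, so m(10) = 3.
  α_4 = 3: Horner steps 4 → 8, so m(3) = 8.
  α_5 = 7: Horner steps 4 → 2, so m(7) = 2.
Codeword c = [9, 5, 3, 8, 2] ∈ F_11^5.


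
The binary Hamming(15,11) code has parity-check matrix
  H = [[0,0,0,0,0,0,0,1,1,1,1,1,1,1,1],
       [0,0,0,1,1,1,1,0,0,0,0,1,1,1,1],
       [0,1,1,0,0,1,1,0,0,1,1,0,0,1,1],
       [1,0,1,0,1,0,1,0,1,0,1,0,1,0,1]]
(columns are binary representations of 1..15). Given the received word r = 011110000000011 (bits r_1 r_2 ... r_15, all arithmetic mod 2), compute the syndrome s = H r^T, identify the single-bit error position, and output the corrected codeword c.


s = (0, 0, 0, 1)^T, error position = 1, corrected codeword c = 111110000000011

Compute s = H r^T mod 2 one row at a time:
  s_1 = 0 + 0 + 0 + 0 + 0 + 0 + 1 + 1 = 2 ≡ 0 (mod 2).
  s_2 = 1 + 1 + 0 + 0 + 0 + 0 + 1 + 1 = 4 ≡ 0 (mod 2).
  s_3 = 1 + 1 + 0 + 0 + 0 + 0 + 1 + 1 = 4 ≡ 0 (mod 2).
  s_4 = 0 + 1 + 1 + 0 + 0 + 0 + 0 + 1 = 3 ≡ 1 (mod 2).
s = (0, 0, 0, 1)^T — this equals column 1 of H (binary 0001), so error is at position 1.
Correct: flip bit 1 of r = 011110000000011 to get c = 111110000000011.


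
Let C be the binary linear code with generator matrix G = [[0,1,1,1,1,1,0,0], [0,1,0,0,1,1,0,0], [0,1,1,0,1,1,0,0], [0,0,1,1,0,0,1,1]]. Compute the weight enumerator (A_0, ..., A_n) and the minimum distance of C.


Weight distribution: A_0 = 1, A_1 = 2, A_2 = 2, A_3 = 3, A_4 = 3, A_5 = 2, A_6 = 2, A_7 = 1. Minimum distance d = 1.

Enumerate all 2^4 = 16 messages m ∈ F_2^4.
For each, compute codeword c = mG in F_2^8, then tally its weight.
  m = 0000 → c = 00000000, weight = 0.
  m = 1000 → c = 01111100, weight = 5.
  m = 0100 → c = 01001100, weight = 3.
  m = 1100 → c = 00110000, weight = 2.
  m = 0010 → c = 01101100, weight = 4.
  m = 1010 → c = 00010000, weight = 1.
  m = 0110 → c = 00100000, weight = 1.
  m = 1110 → c = 01011100, weight = 4.
  m = 0001 → c = 00110011, weight = 4.
  m = 1001 → c = 01001111, weight = 5.
  m = 0101 → c = 01111111, weight = 7.
  m = 1101 → c = 00000011, weight = 2.
  m = 0011 → c = 01011111, weight = 6.
  m = 1011 → c = 00100011, weight = 3.
  m = 0111 → c = 00010011, weight = 3.
  m = 1111 → c = 01101111, weight = 6.
Tally weights:
  weight 0: 1 codewords.
  weight 1: 2 codewords.
  weight 2: 2 codewords.
  weight 3: 3 codewords.
  weight 4: 3 codewords.
  weight 5: 2 codewords.
  weight 6: 2 codewords.
  weight 7: 1 codewords.
Minimum distance d = smallest w > 0 with A_w > 0 = 1.
Sanity: Σ A_w = 16 = 2^4 = 16 ✓.


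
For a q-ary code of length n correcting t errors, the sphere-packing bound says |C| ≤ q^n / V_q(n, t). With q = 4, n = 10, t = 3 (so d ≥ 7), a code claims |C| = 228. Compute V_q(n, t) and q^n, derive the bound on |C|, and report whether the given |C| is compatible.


V_q(n, t) = 3676, q^n = 1048576, Hamming bound = 285, |C| = 228 ≤ bound (satisfied).

Step 1: Compute V_q(n, t) = Σ_{j=0}^3 C(n, j) (q−1)^j.
  j = 0: C(10,0)·(3)^0 = 1·1 = 1.
  j = 1: C(10,1)·(3)^1 = 10·3 = 30.
  j = 2: C(10,2)·(3)^2 = 45·9 = 405.
  j = 3: C(10,3)·(3)^3 = 120·27 = 3240.
  V_q(n, t) = 1 + 30 + 405 + 3240 = 3676.
Step 2: q^n = 4^10 = 1048576.
Step 3: Hamming bound ⌊q^n / V_q(n,t)⌋ = ⌊1048576/3676⌋ = 285.
Step 4: Compare |C| = 228 to 285: satisfied.
The claimed |C| lies below the Hamming bound.


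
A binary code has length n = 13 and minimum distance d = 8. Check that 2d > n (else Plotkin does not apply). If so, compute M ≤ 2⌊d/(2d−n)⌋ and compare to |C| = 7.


Plotkin bound M ≤ 4; given |C| = 7 > bound (violated).

Check applicability: 2d = 16, n = 13.
2d − n = 3 > 0, so Plotkin applies.
Compute d/(2d−n) = 8/3 ≈ 2.6667.
⌊d/(2d−n)⌋ = 2.
Plotkin bound: M ≤ 2·2 = 4.
Given |C| = 7, check: VIOLATED.
This |C| is above the Plotkin bound, so no binary code with n = 13, d = 8 and 7 codewords exists.


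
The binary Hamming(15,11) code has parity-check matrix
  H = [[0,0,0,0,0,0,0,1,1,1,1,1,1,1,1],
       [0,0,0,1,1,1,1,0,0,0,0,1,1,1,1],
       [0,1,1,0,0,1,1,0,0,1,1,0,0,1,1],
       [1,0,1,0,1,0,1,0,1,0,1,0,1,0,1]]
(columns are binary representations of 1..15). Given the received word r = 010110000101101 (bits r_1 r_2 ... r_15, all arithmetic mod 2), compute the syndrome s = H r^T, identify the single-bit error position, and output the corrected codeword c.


s = (0, 1, 1, 1)^T, error position = 7, corrected codeword c = 010110100101101

Compute s = H r^T mod 2 one row at a time:
  s_1 = 0 + 0 + 1 + 0 + 1 + 1 + 0 + 1 = 4 ≡ 0 (mod 2).
  s_2 = 1 + 1 + 0 + 0 + 1 + 1 + 0 + 1 = 5 ≡ 1 (mod 2).
  s_3 = 1 + 0 + 0 + 0 + 1 + 0 + 0 + 1 = 3 ≡ 1 (mod 2).
  s_4 = 0 + 0 + 1 + 0 + 0 + 0 + 1 + 1 = 3 ≡ 1 (mod 2).
s = (0, 1, 1, 1)^T — this equals column 7 of H (binary 0111), so error is at position 7.
Correct: flip bit 7 of r = 010110000101101 to get c = 010110100101101.


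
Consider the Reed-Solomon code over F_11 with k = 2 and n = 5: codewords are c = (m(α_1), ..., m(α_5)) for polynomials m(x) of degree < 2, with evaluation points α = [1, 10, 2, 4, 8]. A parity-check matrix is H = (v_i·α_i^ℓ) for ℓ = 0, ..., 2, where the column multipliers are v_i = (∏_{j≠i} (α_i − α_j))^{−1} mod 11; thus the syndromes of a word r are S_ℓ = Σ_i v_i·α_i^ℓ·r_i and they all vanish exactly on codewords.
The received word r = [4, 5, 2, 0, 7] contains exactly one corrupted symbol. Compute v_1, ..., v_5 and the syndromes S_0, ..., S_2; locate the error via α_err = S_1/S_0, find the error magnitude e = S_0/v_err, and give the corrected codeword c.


S = (6, 6, 6), error at position 1, error magnitude e = 1, c = [3, 5, 2, 0, 7].

Step 1: column multipliers v_i = (∏_{j≠i}(α_i − α_j))^{−1} mod 11.
  i = 1 (α = 1): (1−10)(1−2)(1−4)(1−8) = (−9)·(−1)·(−3)·(−7) = 189 ≡ 2, so v_1 = 2^{−1} = 6 (mod 11).
  i = 2 (α = 10): (10−1)(10−2)(10−4)(10−8) = 9·8·6·2 = 864 ≡ 6, so v_2 = 6^{−1} = 2 (mod 11).
  i = 3 (α = 2): (2−1)(2−10)(2−4)(2−8) = 1·(−8)·(−2)·(−6) = −96 ≡ 3, so v_3 = 3^{−1} = 4 (mod 11).
  i = 4 (α = 4): (4−1)(4−10)(4−2)(4−8) = 3·(−6)·2·(−4) = 144 ≡ 1, so v_4 = 1^{−1} = 1 (mod 11).
  i = 5 (α = 8): (8−1)(8−10)(8−2)(8−4) = 7·(−2)·6·4 = −336 ≡ 5, so v_5 = 5^{−1} = 9 (mod 11).
  v = [6, 2, 4, 1, 9].
Step 2: syndromes of r = [4, 5, 2, 0, 7] (all sums mod 11).
  S_0 = Σ v_i r_i = 6·4 + 2·5 + 4·2 + 1·0 + 9·7 = 105 ≡ 6.
  S_1 = Σ v_i α_i r_i = 6·1·4 + 2·10·5 + 4·2·2 + 1·4·0 + 9·8·7 = 644 ≡ 6.
  α_i^2 mod 11 = [1, 1, 4, 5, 9].
  S_2 = Σ v_i α_i^2 r_i = 6·1·4 + 2·1·5 + 4·4·2 + 1·5·0 + 9·9·7 = 633 ≡ 6.
  S = (6, 6, 6) ≠ 0, so r is not a codeword (an error is present).
Step 3: locate the error. For a single error e at position i, S_ℓ = v_i·e·α_i^ℓ, so α_err = S_1/S_0.
  S_0^{−1} = 6^{−1} = 2 (mod 11), so α_err = 6·2 = 12 ≡ 1 = α_1. Error position i = 1.
  Consistency check: S_2/S_1 = 6·2 = 12 ≡ 1 = α_err ✓ (single-error assumption holds).
Step 4: error magnitude e = S_0/v_1 = S_0·∏_{j≠1}(α_1 − α_j) = 6·2 = 12 ≡ 1 (mod 11).
Step 5: correct position 1: c_1 = r_1 − e = 4 − 1 ≡ 3 (mod 11). Hence c = [3, 5, 2, 0, 7].
  Check: interpolating c through the α_i gives m(x) = 4 + 10·x (degree < 2) with m(α_i) = c_i for every i, so c is indeed a codeword.


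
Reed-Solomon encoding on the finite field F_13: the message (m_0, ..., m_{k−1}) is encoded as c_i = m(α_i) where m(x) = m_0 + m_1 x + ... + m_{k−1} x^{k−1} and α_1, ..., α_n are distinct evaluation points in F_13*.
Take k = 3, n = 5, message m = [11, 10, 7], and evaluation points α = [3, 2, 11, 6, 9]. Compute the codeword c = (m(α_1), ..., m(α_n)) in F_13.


c = [0, 7, 6, 11, 5]

Message polynomial: m(x) = 11 + 10·x + 7·x^2 (mod 13).
For each evaluation point α_i, compute m(α_i) mod 13:
  α_1 = 3: Horner steps 7 → 5 → 0, so m(3) = 0.
  α_2 = 2: Horner steps 7 → 11 → 7, so m(2) = 7.
  α_3 = 11: Horner steps 7 → 9 → 6, so m(11) = 6.
  α_4 = 6: Horner steps 7 → 0 → 11, so m(6) = 11.
  α_5 = 9: Horner steps 7 → 8 → 5, so m(9) = 5.
Codeword c = [0, 7, 6, 11, 5] ∈ F_13^5.


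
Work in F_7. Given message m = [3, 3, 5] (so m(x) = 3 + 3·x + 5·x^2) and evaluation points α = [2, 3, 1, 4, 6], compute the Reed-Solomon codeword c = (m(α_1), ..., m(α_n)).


c = [1, 1, 4, 4, 5]

Message polynomial: m(x) = 3 + 3·x + 5·x^2 (mod 7).
For each evaluation point α_i, compute m(α_i) mod 7:
  α_1 = 2: Horner steps 5 → 6 → 1, so m(2) = 1.
  α_2 = 3: Horner steps 5 → 4 → 1, so m(3) = 1.
  α_3 = 1: Horner steps 5 → 1 → 4, so m(1) = 4.
  α_4 = 4: Horner steps 5 → 2 → 4, so m(4) = 4.
  α_5 = 6: Horner steps 5 → 5 → 5, so m(6) = 5.
Codeword c = [1, 1, 4, 4, 5] ∈ F_7^5.


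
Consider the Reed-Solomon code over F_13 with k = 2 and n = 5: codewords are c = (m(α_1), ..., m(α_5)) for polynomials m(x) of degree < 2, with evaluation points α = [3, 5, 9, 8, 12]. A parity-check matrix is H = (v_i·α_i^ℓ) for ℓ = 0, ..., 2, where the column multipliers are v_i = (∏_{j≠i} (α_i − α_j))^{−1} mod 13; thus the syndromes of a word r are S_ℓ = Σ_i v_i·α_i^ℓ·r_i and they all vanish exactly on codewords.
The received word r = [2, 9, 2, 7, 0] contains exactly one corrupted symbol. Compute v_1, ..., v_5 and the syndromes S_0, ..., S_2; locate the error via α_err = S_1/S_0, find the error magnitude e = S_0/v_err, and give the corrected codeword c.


S = (5, 2, 6), error at position 1, error magnitude e = 9, c = [6, 9, 2, 7, 0].

Step 1: column multipliers v_i = (∏_{j≠i}(α_i − α_j))^{−1} mod 13.
  i = 1 (α = 3): (3−5)(3−9)(3−8)(3−12) = (−2)·(−6)·(−5)·(−9) = 540 ≡ 7, so v_1 = 7^{−1} = 2 (mod 13).
  i = 2 (α = 5): (5−3)(5−9)(5−8)(5−12) = 2·(−4)·(−3)·(−7) = −168 ≡ 1, so v_2 = 1^{−1} = 1 (mod 13).
  i = 3 (α = 9): (9−3)(9−5)(9−8)(9−12) = 6·4·1·(−3) = −72 ≡ 6, so v_3 = 6^{−1} = 11 (mod 13).
  i = 4 (α = 8): (8−3)(8−5)(8−9)(8−12) = 5·3·(−1)·(−4) = 60 ≡ 8, so v_4 = 8^{−1} = 5 (mod 13).
  i = 5 (α = 12): (12−3)(12−5)(12−9)(12−8) = 9·7·3·4 = 756 ≡ 2, so v_5 = 2^{−1} = 7 (mod 13).
  v = [2, 1, 11, 5, 7].
Step 2: syndromes of r = [2, 9, 2, 7, 0] (all sums mod 13).
  S_0 = Σ v_i r_i = 2·2 + 1·9 + 11·2 + 5·7 + 7·0 = 70 ≡ 5.
  S_1 = Σ v_i α_i r_i = 2·3·2 + 1·5·9 + 11·9·2 + 5·8·7 + 7·12·0 = 535 ≡ 2.
  α_i^2 mod 13 = [9, 12, 3, 12, 1].
  S_2 = Σ v_i α_i^2 r_i = 2·9·2 + 1·12·9 + 11·3·2 + 5·12·7 + 7·1·0 = 630 ≡ 6.
  S = (5, 2, 6) ≠ 0, so r is not a codeword (an error is present).
Step 3: locate the error. For a single error e at position i, S_ℓ = v_i·e·α_i^ℓ, so α_err = S_1/S_0.
  S_0^{−1} = 5^{−1} = 8 (mod 13), so α_err = 2·8 = 16 ≡ 3 = α_1. Error position i = 1.
  Consistency check: S_2/S_1 = 6·7 = 42 ≡ 3 = α_err ✓ (single-error assumption holds).
Step 4: error magnitude e = S_0/v_1 = S_0·∏_{j≠1}(α_1 − α_j) = 5·7 = 35 ≡ 9 (mod 13).
Step 5: correct position 1: c_1 = r_1 − e = 2 − 9 ≡ 6 (mod 13). Hence c = [6, 9, 2, 7, 0].
  Check: interpolating c through the α_i gives m(x) = 8 + 8·x (degree < 2) with m(α_i) = c_i for every i, so c is indeed a codeword.


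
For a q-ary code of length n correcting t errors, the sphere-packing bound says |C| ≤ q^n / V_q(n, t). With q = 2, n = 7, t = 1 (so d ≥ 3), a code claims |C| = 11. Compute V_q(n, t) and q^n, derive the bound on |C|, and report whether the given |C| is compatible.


V_q(n, t) = 8, q^n = 128, Hamming bound = 16, |C| = 11 ≤ bound (satisfied).

Step 1: Compute V_q(n, t) = Σ_{j=0}^1 C(n, j) (q−1)^j.
  j = 0: C(7,0)·(1)^0 = 1·1 = 1.
  j = 1: C(7,1)·(1)^1 = 7·1 = 7.
  V_q(n, t) = 1 + 7 = 8.
Step 2: q^n = 2^7 = 128.
Step 3: Hamming bound ⌊q^n / V_q(n,t)⌋ = ⌊128/8⌋ = 16.
Step 4: Compare |C| = 11 to 16: satisfied.
The claimed |C| lies below the Hamming bound.


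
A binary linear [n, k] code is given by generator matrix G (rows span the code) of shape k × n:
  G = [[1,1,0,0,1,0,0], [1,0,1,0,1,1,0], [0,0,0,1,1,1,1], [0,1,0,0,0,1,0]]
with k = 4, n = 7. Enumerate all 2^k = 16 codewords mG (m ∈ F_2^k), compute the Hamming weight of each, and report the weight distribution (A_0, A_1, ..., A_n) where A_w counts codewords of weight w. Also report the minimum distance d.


Weight distribution: A_0 = 1, A_1 = 1, A_2 = 1, A_3 = 4, A_4 = 5, A_5 = 3, A_6 = 1. Minimum distance d = 1.

Enumerate all 2^4 = 16 messages m ∈ F_2^4.
For each, compute codeword c = mG in F_2^7, then tally its weight.
  m = 0000 → c = 0000000, weight = 0.
  m = 1000 → c = 1100100, weight = 3.
  m = 0100 → c = 1010110, weight = 4.
  m = 1100 → c = 0110010, weight = 3.
  m = 0010 → c = 0001111, weight = 4.
  m = 1010 → c = 1101011, weight = 5.
  m = 0110 → c = 1011001, weight = 4.
  m = 1110 → c = 0111101, weight = 5.
  m = 0001 → c = 0100010, weight = 2.
  m = 1001 → c = 1000110, weight = 3.
  m = 0101 → c = 1110100, weight = 4.
  m = 1101 → c = 0010000, weight = 1.
  m = 0011 → c = 0101101, weight = 4.
  m = 1011 → c = 1001001, weight = 3.
  m = 0111 → c = 1111011, weight = 6.
  m = 1111 → c = 0011111, weight = 5.
Tally weights:
  weight 0: 1 codewords.
  weight 1: 1 codewords.
  weight 2: 1 codewords.
  weight 3: 4 codewords.
  weight 4: 5 codewords.
  weight 5: 3 codewords.
  weight 6: 1 codewords.
Minimum distance d = smallest w > 0 with A_w > 0 = 1.
Sanity: Σ A_w = 16 = 2^4 = 16 ✓.


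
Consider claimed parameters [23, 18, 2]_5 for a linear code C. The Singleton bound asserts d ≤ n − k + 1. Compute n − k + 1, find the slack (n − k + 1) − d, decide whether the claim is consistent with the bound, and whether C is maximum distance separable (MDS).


Singleton RHS = n − k + 1 = 6, slack = 4, bound satisfied, not MDS.

Singleton bound: d ≤ n − k + 1.
Here n = 23, k = 18, so n − k + 1 = 6.
Given d = 2, check d ≤ 6: YES.
Slack = (n − k + 1) − d = 4.
The code is NOT MDS (slack = 4 > 0).
Description: the claimed parameters are [23, 18, 2]_5; such a code would be non-MDS.


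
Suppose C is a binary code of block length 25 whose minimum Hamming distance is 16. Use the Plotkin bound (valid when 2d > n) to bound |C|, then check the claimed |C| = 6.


Plotkin bound M ≤ 4; given |C| = 6 > bound (violated).

Check applicability: 2d = 32, n = 25.
2d − n = 7 > 0, so Plotkin applies.
Compute d/(2d−n) = 16/7 ≈ 2.2857.
⌊d/(2d−n)⌋ = 2.
Plotkin bound: M ≤ 2·2 = 4.
Given |C| = 6, check: VIOLATED.
This |C| is above the Plotkin bound, so no binary code with n = 25, d = 16 and 6 codewords exists.


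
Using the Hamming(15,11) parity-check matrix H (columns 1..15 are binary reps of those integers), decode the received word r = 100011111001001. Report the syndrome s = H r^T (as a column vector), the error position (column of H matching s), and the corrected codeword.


s = (0, 1, 1, 1)^T, error position = 7, corrected codeword c = 100011011001001

Compute s = H r^T mod 2 one row at a time:
  s_1 = 1 + 1 + 0 + 0 + 1 + 0 + 0 + 1 = 4 ≡ 0 (mod 2).
  s_2 = 0 + 1 + 1 + 1 + 1 + 0 + 0 + 1 = 5 ≡ 1 (mod 2).
  s_3 = 0 + 0 + 1 + 1 + 0 + 0 + 0 + 1 = 3 ≡ 1 (mod 2).
  s_4 = 1 + 0 + 1 + 1 + 1 + 0 + 0 + 1 = 5 ≡ 1 (mod 2).
s = (0, 1, 1, 1)^T — this equals column 7 of H (binary 0111), so error is at position 7.
Correct: flip bit 7 of r = 100011111001001 to get c = 100011011001001.


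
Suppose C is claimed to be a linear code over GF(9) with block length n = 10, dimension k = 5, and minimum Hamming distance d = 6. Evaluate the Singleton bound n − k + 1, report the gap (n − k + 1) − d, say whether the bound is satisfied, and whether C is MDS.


Singleton RHS = n − k + 1 = 6, slack = 0, bound satisfied, MDS.

Singleton bound: d ≤ n − k + 1.
Here n = 10, k = 5, so n − k + 1 = 6.
Given d = 6, check d ≤ 6: YES.
Slack = (n − k + 1) − d = 0.
The code is MDS (slack = 0).
Description: the claimed parameters are [10, 5, 6]_9; such a code would be MDS (meets Singleton bound).


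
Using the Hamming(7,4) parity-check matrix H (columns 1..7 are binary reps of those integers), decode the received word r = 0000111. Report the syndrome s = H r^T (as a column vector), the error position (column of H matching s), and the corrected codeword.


s = (1, 0, 0)^T, error position = 4, corrected codeword c = 0001111

Compute s = H r^T mod 2 one row at a time:
  s_1 = 0 + 1 + 1 + 1 = 3 ≡ 1 (mod 2).
  s_2 = 0 + 0 + 1 + 1 = 2 ≡ 0 (mod 2).
  s_3 = 0 + 0 + 1 + 1 = 2 ≡ 0 (mod 2).
s = (1, 0, 0)^T — this equals column 4 of H (binary 100), so error is at position 4.
Correct: flip bit 4 of r = 0000111 to get c = 0001111.


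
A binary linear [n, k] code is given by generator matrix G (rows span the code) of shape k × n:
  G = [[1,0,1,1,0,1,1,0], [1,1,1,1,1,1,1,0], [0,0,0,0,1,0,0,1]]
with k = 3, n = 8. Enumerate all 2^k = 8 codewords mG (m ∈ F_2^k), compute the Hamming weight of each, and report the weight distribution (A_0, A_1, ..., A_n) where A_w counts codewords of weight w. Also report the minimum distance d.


Weight distribution: A_0 = 1, A_2 = 3, A_5 = 1, A_7 = 3. Minimum distance d = 2.

Enumerate all 2^3 = 8 messages m ∈ F_2^3.
For each, compute codeword c = mG in F_2^8, then tally its weight.
  m = 000 → c = 00000000, weight = 0.
  m = 100 → c = 10110110, weight = 5.
  m = 010 → c = 11111110, weight = 7.
  m = 110 → c = 01001000, weight = 2.
  m = 001 → c = 00001001, weight = 2.
  m = 101 → c = 10111111, weight = 7.
  m = 011 → c = 11110111, weight = 7.
  m = 111 → c = 01000001, weight = 2.
Tally weights:
  weight 0: 1 codewords.
  weight 2: 3 codewords.
  weight 5: 1 codewords.
  weight 7: 3 codewords.
Minimum distance d = smallest w > 0 with A_w > 0 = 2.
Sanity: Σ A_w = 8 = 2^3 = 8 ✓.


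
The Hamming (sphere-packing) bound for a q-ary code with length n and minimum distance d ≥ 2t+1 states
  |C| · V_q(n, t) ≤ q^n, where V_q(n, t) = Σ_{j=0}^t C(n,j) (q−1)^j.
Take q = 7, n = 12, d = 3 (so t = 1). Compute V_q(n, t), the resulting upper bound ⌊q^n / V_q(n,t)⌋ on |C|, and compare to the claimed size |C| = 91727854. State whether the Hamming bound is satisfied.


V_q(n, t) = 73, q^n = 13841287201, Hamming bound = 189606673, |C| = 91727854 ≤ bound (satisfied).

Step 1: Compute V_q(n, t) = Σ_{j=0}^1 C(n, j) (q−1)^j.
  j = 0: C(12,0)·(6)^0 = 1·1 = 1.
  j = 1: C(12,1)·(6)^1 = 12·6 = 72.
  V_q(n, t) = 1 + 72 = 73.
Step 2: q^n = 7^12 = 13841287201.
Step 3: Hamming bound ⌊q^n / V_q(n,t)⌋ = ⌊13841287201/73⌋ = 189606673.
Step 4: Compare |C| = 91727854 to 189606673: satisfied.
The claimed |C| lies below the Hamming bound.


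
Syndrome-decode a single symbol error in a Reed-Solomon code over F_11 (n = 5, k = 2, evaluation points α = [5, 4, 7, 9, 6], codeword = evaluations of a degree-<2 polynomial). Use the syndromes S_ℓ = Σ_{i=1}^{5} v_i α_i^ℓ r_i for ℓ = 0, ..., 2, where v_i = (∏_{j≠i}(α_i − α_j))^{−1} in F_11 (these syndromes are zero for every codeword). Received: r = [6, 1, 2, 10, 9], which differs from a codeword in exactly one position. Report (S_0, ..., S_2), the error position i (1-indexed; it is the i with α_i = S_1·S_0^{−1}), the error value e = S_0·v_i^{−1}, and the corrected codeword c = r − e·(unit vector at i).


S = (4, 9, 1), error at position 1, error magnitude e = 1, c = [5, 1, 2, 10, 9].

Step 1: column multipliers v_i = (∏_{j≠i}(α_i − α_j))^{−1} mod 11.
  i = 1 (α = 5): (5−4)(5−7)(5−9)(5−6) = 1·(−2)·(−4)·(−1) = −8 ≡ 3, so v_1 = 3^{−1} = 4 (mod 11).
  i = 2 (α = 4): (4−5)(4−7)(4−9)(4−6) = (−1)·(−3)·(−5)·(−2) = 30 ≡ 8, so v_2 = 8^{−1} = 7 (mod 11).
  i = 3 (α = 7): (7−5)(7−4)(7−9)(7−6) = 2·3·(−2)·1 = −12 ≡ 10, so v_3 = 10^{−1} = 10 (mod 11).
  i = 4 (α = 9): (9−5)(9−4)(9−7)(9−6) = 4·5·2·3 = 120 ≡ 10, so v_4 = 10^{−1} = 10 (mod 11).
  i = 5 (α = 6): (6−5)(6−4)(6−7)(6−9) = 1·2·(−1)·(−3) = 6 ≡ 6, so v_5 = 6^{−1} = 2 (mod 11).
  v = [4, 7, 10, 10, 2].
Step 2: syndromes of r = [6, 1, 2, 10, 9] (all sums mod 11).
  S_0 = Σ v_i r_i = 4·6 + 7·1 + 10·2 + 10·10 + 2·9 = 169 ≡ 4.
  S_1 = Σ v_i α_i r_i = 4·5·6 + 7·4·1 + 10·7·2 + 10·9·10 + 2·6·9 = 1296 ≡ 9.
  α_i^2 mod 11 = [3, 5, 5, 4, 3].
  S_2 = Σ v_i α_i^2 r_i = 4·3·6 + 7·5·1 + 10·5·2 + 10·4·10 + 2·3·9 = 661 ≡ 1.
  S = (4, 9, 1) ≠ 0, so r is not a codeword (an error is present).
Step 3: locate the error. For a single error e at position i, S_ℓ = v_i·e·α_i^ℓ, so α_err = S_1/S_0.
  S_0^{−1} = 4^{−1} = 3 (mod 11), so α_err = 9·3 = 27 ≡ 5 = α_1. Error position i = 1.
  Consistency check: S_2/S_1 = 1·5 = 5 ≡ 5 = α_err ✓ (single-error assumption holds).
Step 4: error magnitude e = S_0/v_1 = S_0·∏_{j≠1}(α_1 − α_j) = 4·3 = 12 ≡ 1 (mod 11).
Step 5: correct position 1: c_1 = r_1 − e = 6 − 1 ≡ 5 (mod 11). Hence c = [5, 1, 2, 10, 9].
  Check: interpolating c through the α_i gives m(x) = 7 + 4·x (degree < 2) with m(α_i) = c_i for every i, so c is indeed a codeword.


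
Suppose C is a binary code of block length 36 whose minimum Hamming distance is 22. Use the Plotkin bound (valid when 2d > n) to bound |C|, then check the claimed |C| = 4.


Plotkin bound M ≤ 4; given |C| = 4 ≤ bound (satisfied).

Check applicability: 2d = 44, n = 36.
2d − n = 8 > 0, so Plotkin applies.
Compute d/(2d−n) = 22/8 ≈ 2.7500.
⌊d/(2d−n)⌋ = 2.
Plotkin bound: M ≤ 2·2 = 4.
Given |C| = 4, check: satisfied.
This |C| is at the Plotkin bound.


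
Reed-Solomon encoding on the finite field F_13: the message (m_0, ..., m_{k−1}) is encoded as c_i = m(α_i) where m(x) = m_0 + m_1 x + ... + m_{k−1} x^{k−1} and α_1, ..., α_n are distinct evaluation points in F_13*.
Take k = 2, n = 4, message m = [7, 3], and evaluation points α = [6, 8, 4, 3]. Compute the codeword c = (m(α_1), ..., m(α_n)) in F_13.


c = [12, 5, 6, 3]

Message polynomial: m(x) = 7 + 3·x (mod 13).
For each evaluation point α_i, compute m(α_i) mod 13:
  α_1 = 6: Horner steps 3 → 12, so m(6) = 12.
  α_2 = 8: Horner steps 3 → 5, so m(8) = 5.
  α_3 = 4: Horner steps 3 → 6, so m(4) = 6.
  α_4 = 3: Horner steps 3 → 3, so m(3) = 3.
Codeword c = [12, 5, 6, 3] ∈ F_13^4.


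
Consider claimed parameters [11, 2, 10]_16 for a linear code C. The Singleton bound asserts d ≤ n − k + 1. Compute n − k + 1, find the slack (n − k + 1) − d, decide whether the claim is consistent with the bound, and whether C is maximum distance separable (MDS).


Singleton RHS = n − k + 1 = 10, slack = 0, bound satisfied, MDS.

Singleton bound: d ≤ n − k + 1.
Here n = 11, k = 2, so n − k + 1 = 10.
Given d = 10, check d ≤ 10: YES.
Slack = (n − k + 1) − d = 0.
The code is MDS (slack = 0).
Description: the claimed parameters are [11, 2, 10]_16; such a code would be MDS (meets Singleton bound).


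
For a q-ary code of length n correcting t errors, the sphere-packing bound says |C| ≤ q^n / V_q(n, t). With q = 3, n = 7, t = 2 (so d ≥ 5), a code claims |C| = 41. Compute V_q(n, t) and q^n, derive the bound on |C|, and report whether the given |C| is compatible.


V_q(n, t) = 99, q^n = 2187, Hamming bound = 22, |C| = 41 > bound (violated).

Step 1: Compute V_q(n, t) = Σ_{j=0}^2 C(n, j) (q−1)^j.
  j = 0: C(7,0)·(2)^0 = 1·1 = 1.
  j = 1: C(7,1)·(2)^1 = 7·2 = 14.
  j = 2: C(7,2)·(2)^2 = 21·4 = 84.
  V_q(n, t) = 1 + 14 + 84 = 99.
Step 2: q^n = 3^7 = 2187.
Step 3: Hamming bound ⌊q^n / V_q(n,t)⌋ = ⌊2187/99⌋ = 22.
Step 4: Compare |C| = 41 to 22: violated.
The claimed |C| lies above the Hamming bound, so no 3-ary code of length 7 with d ≥ 5 can have 41 codewords.
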